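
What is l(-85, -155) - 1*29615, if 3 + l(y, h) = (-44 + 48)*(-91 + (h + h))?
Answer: -31222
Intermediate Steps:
l(y, h) = -367 + 8*h (l(y, h) = -3 + (-44 + 48)*(-91 + (h + h)) = -3 + 4*(-91 + 2*h) = -3 + (-364 + 8*h) = -367 + 8*h)
l(-85, -155) - 1*29615 = (-367 + 8*(-155)) - 1*29615 = (-367 - 1240) - 29615 = -1607 - 29615 = -31222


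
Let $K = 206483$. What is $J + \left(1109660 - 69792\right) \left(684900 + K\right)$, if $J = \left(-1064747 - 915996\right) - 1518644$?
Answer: $926917158057$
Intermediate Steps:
$J = -3499387$ ($J = \left(-1064747 - 915996\right) - 1518644 = -1980743 - 1518644 = -3499387$)
$J + \left(1109660 - 69792\right) \left(684900 + K\right) = -3499387 + \left(1109660 - 69792\right) \left(684900 + 206483\right) = -3499387 + 1039868 \cdot 891383 = -3499387 + 926920657444 = 926917158057$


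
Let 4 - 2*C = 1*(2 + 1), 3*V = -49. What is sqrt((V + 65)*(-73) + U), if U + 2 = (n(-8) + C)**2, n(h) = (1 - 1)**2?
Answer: I*sqrt(127959)/6 ≈ 59.619*I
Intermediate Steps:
V = -49/3 (V = (1/3)*(-49) = -49/3 ≈ -16.333)
n(h) = 0 (n(h) = 0**2 = 0)
C = 1/2 (C = 2 - (2 + 1)/2 = 2 - 3/2 = 1/2 ≈ 0.50000)
U = -7/4 (U = -2 + (0 + 1/2)**2 = -2 + (1/2)**2 = -2 + 1/4 = -7/4 ≈ -1.7500)
sqrt((V + 65)*(-73) + U) = sqrt((-49/3 + 65)*(-73) - 7/4) = sqrt((146/3)*(-73) - 7/4) = sqrt(-10658/3 - 7/4) = sqrt(-42653/12) = I*sqrt(127959)/6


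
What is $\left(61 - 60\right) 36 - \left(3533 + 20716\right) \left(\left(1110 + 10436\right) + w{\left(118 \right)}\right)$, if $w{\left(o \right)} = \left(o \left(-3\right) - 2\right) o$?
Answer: $738673074$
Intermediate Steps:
$w{\left(o \right)} = o \left(-2 - 3 o\right)$ ($w{\left(o \right)} = \left(- 3 o - 2\right) o = \left(-2 - 3 o\right) o = o \left(-2 - 3 o\right)$)
$\left(61 - 60\right) 36 - \left(3533 + 20716\right) \left(\left(1110 + 10436\right) + w{\left(118 \right)}\right) = \left(61 - 60\right) 36 - \left(3533 + 20716\right) \left(\left(1110 + 10436\right) - 118 \left(2 + 3 \cdot 118\right)\right) = 1 \cdot 36 - 24249 \left(11546 - 118 \left(2 + 354\right)\right) = 36 - 24249 \left(11546 - 118 \cdot 356\right) = 36 - 24249 \left(11546 - 42008\right) = 36 - 24249 \left(-30462\right) = 36 - -738673038 = 36 + 738673038 = 738673074$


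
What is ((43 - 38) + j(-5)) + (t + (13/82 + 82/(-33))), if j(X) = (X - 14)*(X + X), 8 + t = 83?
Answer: 724325/2706 ≈ 267.67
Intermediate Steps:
t = 75 (t = -8 + 83 = 75)
j(X) = 2*X*(-14 + X) (j(X) = (-14 + X)*(2*X) = 2*X*(-14 + X))
((43 - 38) + j(-5)) + (t + (13/82 + 82/(-33))) = ((43 - 38) + 2*(-5)*(-14 - 5)) + (75 + (13/82 + 82/(-33))) = (5 + 2*(-5)*(-19)) + (75 + (13*(1/82) + 82*(-1/33))) = (5 + 190) + (75 + (13/82 - 82/33)) = 195 + (75 - 6295/2706) = 195 + 196655/2706 = 724325/2706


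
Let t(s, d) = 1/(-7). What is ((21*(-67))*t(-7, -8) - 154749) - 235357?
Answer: -389905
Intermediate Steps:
t(s, d) = -1/7
((21*(-67))*t(-7, -8) - 154749) - 235357 = ((21*(-67))*(-1/7) - 154749) - 235357 = (-1407*(-1/7) - 154749) - 235357 = (201 - 154749) - 235357 = -154548 - 235357 = -389905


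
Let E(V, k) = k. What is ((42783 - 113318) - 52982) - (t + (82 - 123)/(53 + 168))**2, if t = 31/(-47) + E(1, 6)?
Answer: -13329087557509/107889769 ≈ -1.2354e+5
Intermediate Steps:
t = 251/47 (t = 31/(-47) + 6 = 31*(-1/47) + 6 = -31/47 + 6 = 251/47 ≈ 5.3404)
((42783 - 113318) - 52982) - (t + (82 - 123)/(53 + 168))**2 = ((42783 - 113318) - 52982) - (251/47 + (82 - 123)/(53 + 168))**2 = (-70535 - 52982) - (251/47 - 41/221)**2 = -123517 - (251/47 - 41*1/221)**2 = -123517 - (251/47 - 41/221)**2 = -123517 - (53544/10387)**2 = -123517 - 1*2866959936/107889769 = -123517 - 2866959936/107889769 = -13329087557509/107889769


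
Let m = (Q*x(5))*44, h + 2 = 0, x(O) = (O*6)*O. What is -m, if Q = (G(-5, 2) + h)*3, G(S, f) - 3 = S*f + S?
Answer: 277200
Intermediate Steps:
x(O) = 6*O**2 (x(O) = (6*O)*O = 6*O**2)
h = -2 (h = -2 + 0 = -2)
G(S, f) = 3 + S + S*f (G(S, f) = 3 + (S*f + S) = 3 + (S + S*f) = 3 + S + S*f)
Q = -42 (Q = ((3 - 5 - 5*2) - 2)*3 = ((3 - 5 - 10) - 2)*3 = (-12 - 2)*3 = -14*3 = -42)
m = -277200 (m = -252*5**2*44 = -252*25*44 = -42*150*44 = -6300*44 = -277200)
-m = -1*(-277200) = 277200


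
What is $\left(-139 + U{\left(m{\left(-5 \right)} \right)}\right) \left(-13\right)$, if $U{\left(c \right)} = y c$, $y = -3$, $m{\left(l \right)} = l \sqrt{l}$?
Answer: $1807 - 195 i \sqrt{5} \approx 1807.0 - 436.03 i$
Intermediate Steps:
$m{\left(l \right)} = l^{\frac{3}{2}}$
$U{\left(c \right)} = - 3 c$
$\left(-139 + U{\left(m{\left(-5 \right)} \right)}\right) \left(-13\right) = \left(-139 - 3 \left(-5\right)^{\frac{3}{2}}\right) \left(-13\right) = \left(-139 - 3 \left(- 5 i \sqrt{5}\right)\right) \left(-13\right) = \left(-139 + 15 i \sqrt{5}\right) \left(-13\right) = 1807 - 195 i \sqrt{5}$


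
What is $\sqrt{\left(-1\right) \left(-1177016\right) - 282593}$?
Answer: $\sqrt{894423} \approx 945.74$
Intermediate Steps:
$\sqrt{\left(-1\right) \left(-1177016\right) - 282593} = \sqrt{1177016 + \left(-808156 + 525563\right)} = \sqrt{1177016 - 282593} = \sqrt{894423}$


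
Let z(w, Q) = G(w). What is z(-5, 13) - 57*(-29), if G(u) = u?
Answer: 1648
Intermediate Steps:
z(w, Q) = w
z(-5, 13) - 57*(-29) = -5 - 57*(-29) = -5 + 1653 = 1648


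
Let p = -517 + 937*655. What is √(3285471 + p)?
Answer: √3898689 ≈ 1974.5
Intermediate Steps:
p = 613218 (p = -517 + 613735 = 613218)
√(3285471 + p) = √(3285471 + 613218) = √3898689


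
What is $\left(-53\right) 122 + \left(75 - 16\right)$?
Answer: $-6407$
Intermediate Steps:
$\left(-53\right) 122 + \left(75 - 16\right) = -6466 + \left(75 - 16\right) = -6466 + 59 = -6407$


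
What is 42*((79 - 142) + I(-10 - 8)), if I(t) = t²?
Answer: 10962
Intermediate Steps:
42*((79 - 142) + I(-10 - 8)) = 42*((79 - 142) + (-10 - 8)²) = 42*(-63 + (-18)²) = 42*(-63 + 324) = 42*261 = 10962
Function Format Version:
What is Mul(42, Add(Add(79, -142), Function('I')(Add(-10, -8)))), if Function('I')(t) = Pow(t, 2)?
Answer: 10962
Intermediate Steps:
Mul(42, Add(Add(79, -142), Function('I')(Add(-10, -8)))) = Mul(42, Add(Add(79, -142), Pow(Add(-10, -8), 2))) = Mul(42, Add(-63, Pow(-18, 2))) = Mul(42, Add(-63, 324)) = Mul(42, 261) = 10962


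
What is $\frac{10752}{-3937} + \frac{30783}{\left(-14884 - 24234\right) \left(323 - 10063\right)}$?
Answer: $- \frac{4096491015969}{1500033692840} \approx -2.7309$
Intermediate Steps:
$\frac{10752}{-3937} + \frac{30783}{\left(-14884 - 24234\right) \left(323 - 10063\right)} = 10752 \left(- \frac{1}{3937}\right) + \frac{30783}{\left(-39118\right) \left(-9740\right)} = - \frac{10752}{3937} + \frac{30783}{381009320} = - \frac{4096491015969}{1500033692840}$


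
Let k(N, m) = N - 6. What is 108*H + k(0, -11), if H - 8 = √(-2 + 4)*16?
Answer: 858 + 1728*√2 ≈ 3301.8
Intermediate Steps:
H = 8 + 16*√2 (H = 8 + √(-2 + 4)*16 = 8 + √2*16 = 8 + 16*√2 ≈ 30.627)
k(N, m) = -6 + N
108*H + k(0, -11) = 108*(8 + 16*√2) + (-6 + 0) = (864 + 1728*√2) - 6 = 858 + 1728*√2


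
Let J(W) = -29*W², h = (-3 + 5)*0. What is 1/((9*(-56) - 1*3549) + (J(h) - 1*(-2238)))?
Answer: -1/1815 ≈ -0.00055096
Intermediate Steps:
h = 0 (h = 2*0 = 0)
1/((9*(-56) - 1*3549) + (J(h) - 1*(-2238))) = 1/((9*(-56) - 1*3549) + (-29*0² - 1*(-2238))) = 1/((-504 - 3549) + (-29*0 + 2238)) = 1/(-4053 + (0 + 2238)) = 1/(-4053 + 2238) = 1/(-1815) = -1/1815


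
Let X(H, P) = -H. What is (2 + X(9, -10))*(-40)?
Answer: 280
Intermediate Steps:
(2 + X(9, -10))*(-40) = (2 - 1*9)*(-40) = (2 - 9)*(-40) = -7*(-40) = 280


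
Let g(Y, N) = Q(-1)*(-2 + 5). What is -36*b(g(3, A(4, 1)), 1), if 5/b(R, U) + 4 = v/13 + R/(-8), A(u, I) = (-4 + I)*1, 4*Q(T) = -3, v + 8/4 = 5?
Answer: 74880/1451 ≈ 51.606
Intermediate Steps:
v = 3 (v = -2 + 5 = 3)
Q(T) = -3/4 (Q(T) = (1/4)*(-3) = -3/4)
A(u, I) = -4 + I
g(Y, N) = -9/4 (g(Y, N) = -3*(-2 + 5)/4 = -3/4*3 = -9/4)
b(R, U) = 5/(-49/13 - R/8) (b(R, U) = 5/(-4 + (3/13 + R/(-8))) = 5/(-4 + (3*(1/13) + R*(-1/8))) = 5/(-4 + (3/13 - R/8)) = 5/(-49/13 - R/8))
-36*b(g(3, A(4, 1)), 1) = -(-18720)/(392 + 13*(-9/4)) = -(-18720)/(392 - 117/4) = -(-18720)/1451/4 = -(-18720)*4/1451 = -36*(-2080/1451) = 74880/1451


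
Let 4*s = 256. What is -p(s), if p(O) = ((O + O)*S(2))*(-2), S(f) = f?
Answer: 512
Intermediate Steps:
s = 64 (s = (¼)*256 = 64)
p(O) = -8*O (p(O) = ((O + O)*2)*(-2) = ((2*O)*2)*(-2) = (4*O)*(-2) = -8*O)
-p(s) = -(-8)*64 = -1*(-512) = 512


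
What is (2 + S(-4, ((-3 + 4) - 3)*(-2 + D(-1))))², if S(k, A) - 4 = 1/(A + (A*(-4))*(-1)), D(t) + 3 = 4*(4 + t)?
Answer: 175561/4900 ≈ 35.829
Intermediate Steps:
D(t) = 13 + 4*t (D(t) = -3 + 4*(4 + t) = -3 + (16 + 4*t) = 13 + 4*t)
S(k, A) = 4 + 1/(5*A) (S(k, A) = 4 + 1/(A + (A*(-4))*(-1)) = 4 + 1/(A - 4*A*(-1)) = 4 + 1/(A + 4*A) = 4 + 1/(5*A))
(2 + S(-4, ((-3 + 4) - 3)*(-2 + D(-1))))² = (2 + (4 + 1/(5*((((-3 + 4) - 3)*(-2 + (13 + 4*(-1))))))))² = (2 + (4 + 1/(5*(((1 - 3)*(-2 + (13 - 4)))))))² = (2 + (4 + 1/(5*((-2*(-2 + 9))))))² = (2 + (4 + 1/(5*((-2*7)))))² = (2 + (4 + (⅕)/(-14)))² = (2 + (4 + (⅕)*(-1/14)))² = (2 + (4 - 1/70))² = (2 + 279/70)² = (419/70)² = 175561/4900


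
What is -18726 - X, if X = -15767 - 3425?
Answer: 466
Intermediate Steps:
X = -19192
-18726 - X = -18726 - 1*(-19192) = -18726 + 19192 = 466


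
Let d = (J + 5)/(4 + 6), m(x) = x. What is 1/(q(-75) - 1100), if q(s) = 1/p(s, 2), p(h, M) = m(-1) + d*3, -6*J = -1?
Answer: -11/12080 ≈ -0.00091060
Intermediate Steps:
J = ⅙ (J = -⅙*(-1) = ⅙ ≈ 0.16667)
d = 31/60 (d = (⅙ + 5)/(4 + 6) = (31/6)/10 = (31/6)*(⅒) = 31/60 ≈ 0.51667)
p(h, M) = 11/20 (p(h, M) = -1 + (31/60)*3 = -1 + 31/20 = 11/20)
q(s) = 20/11 (q(s) = 1/(11/20) = 20/11)
1/(q(-75) - 1100) = 1/(20/11 - 1100) = 1/(-12080/11) = -11/12080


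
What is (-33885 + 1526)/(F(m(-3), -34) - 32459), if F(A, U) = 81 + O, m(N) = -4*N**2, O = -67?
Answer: 32359/32445 ≈ 0.99735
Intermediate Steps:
F(A, U) = 14 (F(A, U) = 81 - 67 = 14)
(-33885 + 1526)/(F(m(-3), -34) - 32459) = (-33885 + 1526)/(14 - 32459) = -32359/(-32445) = -32359*(-1/32445) = 32359/32445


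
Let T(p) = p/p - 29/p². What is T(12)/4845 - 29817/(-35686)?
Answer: 2080682845/2489740848 ≈ 0.83570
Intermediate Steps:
T(p) = 1 - 29/p²
T(12)/4845 - 29817/(-35686) = (1 - 29/12²)/4845 - 29817/(-35686) = (1 - 29*1/144)*(1/4845) - 29817*(-1/35686) = (1 - 29/144)*(1/4845) + 29817/35686 = (115/144)*(1/4845) + 29817/35686 = 23/139536 + 29817/35686 = 2080682845/2489740848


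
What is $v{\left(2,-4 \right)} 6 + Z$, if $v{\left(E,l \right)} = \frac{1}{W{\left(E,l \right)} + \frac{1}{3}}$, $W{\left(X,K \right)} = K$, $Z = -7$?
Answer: $- \frac{95}{11} \approx -8.6364$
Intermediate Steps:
$v{\left(E,l \right)} = \frac{1}{\frac{1}{3} + l}$ ($v{\left(E,l \right)} = \frac{1}{l + \frac{1}{3}} = \frac{1}{\frac{1}{3} + l}$)
$v{\left(2,-4 \right)} 6 + Z = \frac{3}{1 + 3 \left(-4\right)} 6 - 7 = \frac{3}{1 - 12} \cdot 6 - 7 = \frac{3}{-11} \cdot 6 - 7 = 3 \left(- \frac{1}{11}\right) 6 - 7 = \left(- \frac{3}{11}\right) 6 - 7 = - \frac{18}{11} - 7 = - \frac{95}{11}$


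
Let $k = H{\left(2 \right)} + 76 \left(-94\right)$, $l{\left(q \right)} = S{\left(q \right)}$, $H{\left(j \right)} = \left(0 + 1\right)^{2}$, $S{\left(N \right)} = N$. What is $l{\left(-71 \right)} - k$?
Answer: $7072$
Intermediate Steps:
$H{\left(j \right)} = 1$ ($H{\left(j \right)} = 1^{2} = 1$)
$l{\left(q \right)} = q$
$k = -7143$ ($k = 1 + 76 \left(-94\right) = 1 - 7144 = -7143$)
$l{\left(-71 \right)} - k = -71 - -7143 = -71 + 7143 = 7072$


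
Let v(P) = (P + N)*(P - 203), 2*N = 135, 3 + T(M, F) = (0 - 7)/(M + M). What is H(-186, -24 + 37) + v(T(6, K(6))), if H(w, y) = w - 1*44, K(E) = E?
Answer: -1934513/144 ≈ -13434.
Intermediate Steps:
T(M, F) = -3 - 7/(2*M) (T(M, F) = -3 + (0 - 7)/(M + M) = -3 - 7*1/(2*M) = -3 - 7/(2*M))
N = 135/2 (N = (½)*135 = 135/2 ≈ 67.500)
H(w, y) = -44 + w (H(w, y) = w - 44 = -44 + w)
v(P) = (-203 + P)*(135/2 + P) (v(P) = (P + 135/2)*(P - 203) = (135/2 + P)*(-203 + P) = (-203 + P)*(135/2 + P))
H(-186, -24 + 37) + v(T(6, K(6))) = (-44 - 186) + (-27405/2 + (-3 - 7/2/6)² - 271*(-3 - 7/2/6)/2) = -230 + (-27405/2 + (-3 - 7/2*⅙)² - 271*(-3 - 7/2*⅙)/2) = -230 + (-27405/2 + (-3 - 7/12)² - 271*(-3 - 7/12)/2) = -230 + (-27405/2 + (-43/12)² - 271/2*(-43/12)) = -230 + (-27405/2 + 1849/144 + 11653/24) = -230 - 1901393/144 = -1934513/144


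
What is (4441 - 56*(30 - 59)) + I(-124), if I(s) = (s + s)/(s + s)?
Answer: 6066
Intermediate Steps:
I(s) = 1 (I(s) = (2*s)/((2*s)) = (2*s)*(1/(2*s)) = 1)
(4441 - 56*(30 - 59)) + I(-124) = (4441 - 56*(30 - 59)) + 1 = (4441 - 56*(-29)) + 1 = (4441 + 1624) + 1 = 6065 + 1 = 6066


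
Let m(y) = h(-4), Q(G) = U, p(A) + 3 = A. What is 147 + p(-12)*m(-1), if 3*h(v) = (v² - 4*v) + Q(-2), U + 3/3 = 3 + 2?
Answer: -33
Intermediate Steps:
U = 4 (U = -1 + (3 + 2) = -1 + 5 = 4)
p(A) = -3 + A
Q(G) = 4
h(v) = 4/3 - 4*v/3 + v²/3 (h(v) = ((v² - 4*v) + 4)/3 = (4 + v² - 4*v)/3 = 4/3 - 4*v/3 + v²/3)
m(y) = 12 (m(y) = 4/3 - 4/3*(-4) + (⅓)*(-4)² = 4/3 + 16/3 + (⅓)*16 = 4/3 + 16/3 + 16/3 = 12)
147 + p(-12)*m(-1) = 147 + (-3 - 12)*12 = 147 - 15*12 = 147 - 180 = -33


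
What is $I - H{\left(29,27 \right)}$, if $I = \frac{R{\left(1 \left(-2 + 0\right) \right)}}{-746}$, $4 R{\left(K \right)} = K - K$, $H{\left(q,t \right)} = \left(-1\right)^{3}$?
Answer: $1$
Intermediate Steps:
$H{\left(q,t \right)} = -1$
$R{\left(K \right)} = 0$ ($R{\left(K \right)} = \frac{K - K}{4} = \frac{1}{4} \cdot 0 = 0$)
$I = 0$ ($I = \frac{0}{-746} = 0 \left(- \frac{1}{746}\right) = 0$)
$I - H{\left(29,27 \right)} = 0 - -1 = 0 + 1 = 1$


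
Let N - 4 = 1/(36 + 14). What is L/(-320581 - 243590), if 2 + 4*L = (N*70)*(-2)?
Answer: 706/2820855 ≈ 0.00025028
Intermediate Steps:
N = 201/50 (N = 4 + 1/(36 + 14) = 4 + 1/50 = 201/50 ≈ 4.0200)
L = -706/5 (L = -1/2 + (((201/50)*70)*(-2))/4 = -1/2 + ((1407/5)*(-2))/4 = -1/2 + (1/4)*(-2814/5) = -1/2 - 1407/10 = -706/5 ≈ -141.20)
L/(-320581 - 243590) = -706/(5*(-320581 - 243590)) = -706/5/(-564171) = -706/5*(-1/564171) = 706/2820855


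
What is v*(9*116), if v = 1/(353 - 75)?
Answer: 522/139 ≈ 3.7554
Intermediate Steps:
v = 1/278 ≈ 0.0035971
v*(9*116) = (9*116)/278 = (1/278)*1044 = 522/139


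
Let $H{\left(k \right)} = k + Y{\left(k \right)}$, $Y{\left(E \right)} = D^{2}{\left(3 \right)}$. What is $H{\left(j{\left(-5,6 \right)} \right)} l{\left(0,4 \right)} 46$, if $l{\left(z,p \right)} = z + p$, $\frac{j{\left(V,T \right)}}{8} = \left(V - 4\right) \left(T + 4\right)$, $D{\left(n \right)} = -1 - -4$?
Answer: $-130824$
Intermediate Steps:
$D{\left(n \right)} = 3$ ($D{\left(n \right)} = -1 + 4 = 3$)
$Y{\left(E \right)} = 9$ ($Y{\left(E \right)} = 3^{2} = 9$)
$j{\left(V,T \right)} = 8 \left(-4 + V\right) \left(4 + T\right)$ ($j{\left(V,T \right)} = 8 \left(V - 4\right) \left(T + 4\right) = 8 \left(-4 + V\right) \left(4 + T\right)$)
$l{\left(z,p \right)} = p + z$
$H{\left(k \right)} = 9 + k$ ($H{\left(k \right)} = k + 9 = 9 + k$)
$H{\left(j{\left(-5,6 \right)} \right)} l{\left(0,4 \right)} 46 = \left(9 + \left(-128 - 192 + 32 \left(-5\right) + 8 \cdot 6 \left(-5\right)\right)\right) \left(4 + 0\right) 46 = \left(9 - 720\right) 4 \cdot 46 = \left(-711\right) 4 \cdot 46 = \left(-2844\right) 46 = -130824$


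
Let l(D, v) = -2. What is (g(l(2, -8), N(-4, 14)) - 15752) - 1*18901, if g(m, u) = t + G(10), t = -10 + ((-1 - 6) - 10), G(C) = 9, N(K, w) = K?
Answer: -34671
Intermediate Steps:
t = -27 (t = -10 + (-7 - 10) = -10 - 17 = -27)
g(m, u) = -18 (g(m, u) = -27 + 9 = -18)
(g(l(2, -8), N(-4, 14)) - 15752) - 1*18901 = (-18 - 15752) - 1*18901 = -15770 - 18901 = -34671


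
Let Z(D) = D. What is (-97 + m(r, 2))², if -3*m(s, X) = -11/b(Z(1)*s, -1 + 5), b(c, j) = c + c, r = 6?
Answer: 12117361/1296 ≈ 9349.8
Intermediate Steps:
b(c, j) = 2*c
m(s, X) = 11/(6*s) (m(s, X) = -(-11)/(3*(2*(1*s))) = -(-11)/(3*(2*s)) = -(-11)*1/(2*s)/3 = -(-11)/(6*s) = 11/(6*s))
(-97 + m(r, 2))² = (-97 + (11/6)/6)² = (-97 + (11/6)*(⅙))² = (-97 + 11/36)² = (-3481/36)² = 12117361/1296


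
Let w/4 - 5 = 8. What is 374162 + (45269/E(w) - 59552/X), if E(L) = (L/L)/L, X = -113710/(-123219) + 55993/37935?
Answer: 3368039428838030/1245887813 ≈ 2.7033e+6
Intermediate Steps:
w = 52 (w = 20 + 4*8 = 20 + 32 = 52)
X = 1245887813/519368085 (X = -113710*(-1/123219) + 55993*(1/37935) = 113710/123219 + 55993/37935 = 1245887813/519368085 ≈ 2.3989)
E(L) = 1/L
374162 + (45269/E(w) - 59552/X) = 374162 + (45269/(1/52) - 59552/1245887813/519368085) = 374162 + (45269/(1/52) - 59552*519368085/1245887813) = 374162 + (45269*52 - 30929408197920/1245887813) = 374162 + (2353988 - 30929408197920/1245887813) = 374162 + 2901875552950324/1245887813 = 3368039428838030/1245887813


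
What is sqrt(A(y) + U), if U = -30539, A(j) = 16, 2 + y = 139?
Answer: I*sqrt(30523) ≈ 174.71*I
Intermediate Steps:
y = 137 (y = -2 + 139 = 137)
sqrt(A(y) + U) = sqrt(16 - 30539) = sqrt(-30523) = I*sqrt(30523)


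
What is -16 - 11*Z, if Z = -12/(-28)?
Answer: -145/7 ≈ -20.714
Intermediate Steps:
Z = 3/7 (Z = -12*(-1/28) = 3/7 ≈ 0.42857)
-16 - 11*Z = -16 - 11*3/7 = -16 - 33/7 = -145/7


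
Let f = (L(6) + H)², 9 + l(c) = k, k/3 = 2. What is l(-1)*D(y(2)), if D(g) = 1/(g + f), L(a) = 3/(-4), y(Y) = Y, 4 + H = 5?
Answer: -16/11 ≈ -1.4545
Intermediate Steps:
H = 1 (H = -4 + 5 = 1)
k = 6 (k = 3*2 = 6)
l(c) = -3 (l(c) = -9 + 6 = -3)
L(a) = -¾ (L(a) = 3*(-¼) = -¾)
f = 1/16 (f = (-¾ + 1)² = (¼)² = 1/16 ≈ 0.062500)
D(g) = 1/(1/16 + g) (D(g) = 1/(g + 1/16) = 1/(1/16 + g))
l(-1)*D(y(2)) = -48/(1 + 16*2) = -48/(1 + 32) = -48/33 = -3*16/33 = -16/11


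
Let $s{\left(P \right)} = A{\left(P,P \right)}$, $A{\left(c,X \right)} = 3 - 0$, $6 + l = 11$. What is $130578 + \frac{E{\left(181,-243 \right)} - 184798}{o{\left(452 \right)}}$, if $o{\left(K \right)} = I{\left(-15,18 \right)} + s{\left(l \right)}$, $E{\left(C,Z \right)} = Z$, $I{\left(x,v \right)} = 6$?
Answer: $\frac{990161}{9} \approx 1.1002 \cdot 10^{5}$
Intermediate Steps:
$l = 5$ ($l = -6 + 11 = 5$)
$A{\left(c,X \right)} = 3$ ($A{\left(c,X \right)} = 3 + 0 = 3$)
$s{\left(P \right)} = 3$
$o{\left(K \right)} = 9$ ($o{\left(K \right)} = 6 + 3 = 9$)
$130578 + \frac{E{\left(181,-243 \right)} - 184798}{o{\left(452 \right)}} = 130578 + \frac{-243 - 184798}{9} = 130578 - \frac{185041}{9} = \frac{990161}{9}$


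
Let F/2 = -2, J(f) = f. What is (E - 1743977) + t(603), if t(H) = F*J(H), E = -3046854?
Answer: -4793243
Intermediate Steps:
F = -4 (F = 2*(-2) = -4)
t(H) = -4*H
(E - 1743977) + t(603) = (-3046854 - 1743977) - 4*603 = -4790831 - 2412 = -4793243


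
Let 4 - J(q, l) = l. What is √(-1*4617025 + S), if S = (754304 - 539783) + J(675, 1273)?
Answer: I*√4403773 ≈ 2098.5*I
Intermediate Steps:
J(q, l) = 4 - l
S = 213252 (S = (754304 - 539783) + (4 - 1*1273) = 214521 + (4 - 1273) = 214521 - 1269 = 213252)
√(-1*4617025 + S) = √(-1*4617025 + 213252) = √(-4617025 + 213252) = √(-4403773) = I*√4403773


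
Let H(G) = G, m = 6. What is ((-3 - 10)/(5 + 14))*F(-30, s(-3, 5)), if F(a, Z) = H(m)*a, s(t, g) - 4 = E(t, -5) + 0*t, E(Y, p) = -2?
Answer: 2340/19 ≈ 123.16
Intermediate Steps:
s(t, g) = 2 (s(t, g) = 4 + (-2 + 0*t) = 4 + (-2 + 0) = 4 - 2 = 2)
F(a, Z) = 6*a
((-3 - 10)/(5 + 14))*F(-30, s(-3, 5)) = ((-3 - 10)/(5 + 14))*(6*(-30)) = -13/19*(-180) = 2340/19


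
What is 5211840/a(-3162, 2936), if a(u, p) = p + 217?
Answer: 1737280/1051 ≈ 1653.0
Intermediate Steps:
a(u, p) = 217 + p
5211840/a(-3162, 2936) = 5211840/(217 + 2936) = 5211840/3153 = 5211840*(1/3153) = 1737280/1051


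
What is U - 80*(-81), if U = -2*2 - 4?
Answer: 6472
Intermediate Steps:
U = -8 (U = -4 - 4 = -8)
U - 80*(-81) = -8 - 80*(-81) = -8 + 6480 = 6472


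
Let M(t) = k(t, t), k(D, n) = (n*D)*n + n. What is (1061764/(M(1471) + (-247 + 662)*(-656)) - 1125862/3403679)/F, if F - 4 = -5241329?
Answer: 1789855688616524/28389697297176557141925 ≈ 6.3046e-8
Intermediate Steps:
F = -5241325 (F = 4 - 5241329 = -5241325)
k(D, n) = n + D*n² (k(D, n) = (D*n)*n + n = D*n² + n = n + D*n²)
M(t) = t*(1 + t²) (M(t) = t*(1 + t*t) = t*(1 + t²))
(1061764/(M(1471) + (-247 + 662)*(-656)) - 1125862/3403679)/F = (1061764/((1471 + 1471³) + (-247 + 662)*(-656)) - 1125862/3403679)/(-5241325) = (1061764/((1471 + 3183010111) + 415*(-656)) - 1125862*1/3403679)*(-1/5241325) = (1061764/(3183011582 - 272240) - 1125862/3403679)*(-1/5241325) = (1061764/3182739342 - 1125862/3403679)*(-1/5241325) = (1061764*(1/3182739342) - 1125862/3403679)*(-1/5241325) = (530882/1591369671 - 1125862/3403679)*(-1/5241325) = -1789855688616524/5416511530419609*(-1/5241325) = 1789855688616524/28389697297176557141925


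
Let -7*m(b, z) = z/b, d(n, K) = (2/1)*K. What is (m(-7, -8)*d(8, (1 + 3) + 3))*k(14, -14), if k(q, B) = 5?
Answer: -80/7 ≈ -11.429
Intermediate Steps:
d(n, K) = 2*K (d(n, K) = (2*1)*K = 2*K)
m(b, z) = -z/(7*b)
(m(-7, -8)*d(8, (1 + 3) + 3))*k(14, -14) = ((-⅐*(-8)/(-7))*(2*((1 + 3) + 3)))*5 = ((-⅐*(-8)*(-⅐))*(2*(4 + 3)))*5 = -16*7/49*5 = -8/49*14*5 = -16/7*5 = -80/7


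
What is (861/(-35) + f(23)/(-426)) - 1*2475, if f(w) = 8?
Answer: -2662094/1065 ≈ -2499.6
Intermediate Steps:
(861/(-35) + f(23)/(-426)) - 1*2475 = (861/(-35) + 8/(-426)) - 1*2475 = (861*(-1/35) + 8*(-1/426)) - 2475 = (-123/5 - 4/213) - 2475 = -26219/1065 - 2475 = -2662094/1065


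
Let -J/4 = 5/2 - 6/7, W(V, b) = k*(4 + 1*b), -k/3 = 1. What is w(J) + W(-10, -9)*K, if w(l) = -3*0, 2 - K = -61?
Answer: 945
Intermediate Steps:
k = -3 (k = -3*1 = -3)
K = 63 (K = 2 - 1*(-61) = 2 + 61 = 63)
W(V, b) = -12 - 3*b (W(V, b) = -3*(4 + 1*b) = -3*(4 + b) = -12 - 3*b)
J = -46/7 (J = -4*(5/2 - 6/7) = -4*23/14 = -46/7 ≈ -6.5714)
w(l) = 0
w(J) + W(-10, -9)*K = 0 + (-12 - 3*(-9))*63 = 0 + (-12 + 27)*63 = 0 + 15*63 = 0 + 945 = 945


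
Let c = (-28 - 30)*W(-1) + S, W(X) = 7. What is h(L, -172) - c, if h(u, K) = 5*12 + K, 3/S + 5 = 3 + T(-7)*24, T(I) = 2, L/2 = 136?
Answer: 13521/46 ≈ 293.93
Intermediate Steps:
L = 272 (L = 2*136 = 272)
S = 3/46 (S = 3/(-5 + (3 + 2*24)) = 3/(-5 + (3 + 48)) = 3/(-5 + 51) = 3/46 ≈ 0.065217)
h(u, K) = 60 + K
c = -18673/46 (c = (-28 - 30)*7 + 3/46 = -58*7 + 3/46 = -406 + 3/46 = -18673/46 ≈ -405.93)
h(L, -172) - c = (60 - 172) - 1*(-18673/46) = -112 + 18673/46 = 13521/46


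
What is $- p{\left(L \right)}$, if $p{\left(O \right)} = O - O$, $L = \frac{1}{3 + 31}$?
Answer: $0$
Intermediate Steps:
$L = \frac{1}{34} \approx 0.029412$
$p{\left(O \right)} = 0$
$- p{\left(L \right)} = \left(-1\right) 0 = 0$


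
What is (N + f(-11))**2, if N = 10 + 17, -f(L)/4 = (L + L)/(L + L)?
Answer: 529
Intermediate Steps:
f(L) = -4 (f(L) = -4*(L + L)/(L + L) = -4*2*L/(2*L) = -4*2*L*1/(2*L) = -4*1 = -4)
N = 27
(N + f(-11))**2 = (27 - 4)**2 = 23**2 = 529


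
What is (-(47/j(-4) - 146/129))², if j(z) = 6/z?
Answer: 1948816/1849 ≈ 1054.0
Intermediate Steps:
(-(47/j(-4) - 146/129))² = (-(47/((6/(-4))) - 146/129))² = (-(47/((6*(-¼))) - 146*1/129))² = (-(47/(-3/2) - 146/129))² = (-(47*(-⅔) - 146/129))² = (-(-94/3 - 146/129))² = (-1*(-1396/43))² = (1396/43)² = 1948816/1849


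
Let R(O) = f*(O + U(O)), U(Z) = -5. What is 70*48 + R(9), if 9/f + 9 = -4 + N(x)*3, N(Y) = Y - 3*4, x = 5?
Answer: 57102/17 ≈ 3358.9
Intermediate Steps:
N(Y) = -12 + Y (N(Y) = Y - 12 = -12 + Y)
f = -9/34 (f = 9/(-9 + (-4 + (-12 + 5)*3)) = 9/(-9 + (-4 - 7*3)) = 9/(-9 + (-4 - 21)) = 9/(-9 - 25) = 9/(-34) = 9*(-1/34) = -9/34 ≈ -0.26471)
R(O) = 45/34 - 9*O/34 (R(O) = -9*(O - 5)/34 = -9*(-5 + O)/34 = 45/34 - 9*O/34)
70*48 + R(9) = 70*48 + (45/34 - 9/34*9) = 3360 + (45/34 - 81/34) = 3360 - 18/17 = 57102/17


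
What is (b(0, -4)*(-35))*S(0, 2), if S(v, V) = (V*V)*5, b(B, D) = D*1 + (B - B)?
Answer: 2800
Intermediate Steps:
b(B, D) = D (b(B, D) = D + 0 = D)
S(v, V) = 5*V**2 (S(v, V) = V**2*5 = 5*V**2)
(b(0, -4)*(-35))*S(0, 2) = (-4*(-35))*(5*2**2) = 140*(5*4) = 140*20 = 2800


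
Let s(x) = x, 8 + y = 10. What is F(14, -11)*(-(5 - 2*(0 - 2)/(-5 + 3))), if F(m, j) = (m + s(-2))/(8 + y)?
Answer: -18/5 ≈ -3.6000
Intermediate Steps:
y = 2 (y = -8 + 10 = 2)
F(m, j) = -⅕ + m/10 (F(m, j) = (m - 2)/(8 + 2) = (-2 + m)/10 = (-2 + m)*(⅒) = -⅕ + m/10)
F(14, -11)*(-(5 - 2*(0 - 2)/(-5 + 3))) = (-⅕ + (⅒)*14)*(-(5 - 2*(0 - 2)/(-5 + 3))) = (-⅕ + 7/5)*(-(5 - (-4)/(-2))) = 6*(-(5 - (-4)*(-1)/2))/5 = 6*(-(5 - 2*1))/5 = 6*(-(5 - 2))/5 = 6*(-1*3)/5 = (6/5)*(-3) = -18/5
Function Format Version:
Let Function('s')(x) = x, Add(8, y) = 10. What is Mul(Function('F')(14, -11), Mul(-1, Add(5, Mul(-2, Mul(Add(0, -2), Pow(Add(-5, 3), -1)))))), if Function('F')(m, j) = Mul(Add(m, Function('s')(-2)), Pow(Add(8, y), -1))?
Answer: Rational(-18, 5) ≈ -3.6000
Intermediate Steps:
y = 2 (y = Add(-8, 10) = 2)
Function('F')(m, j) = Add(Rational(-1, 5), Mul(Rational(1, 10), m)) (Function('F')(m, j) = Mul(Add(m, -2), Pow(Add(8, 2), -1)) = Mul(Add(-2, m), Pow(10, -1)) = Mul(Add(-2, m), Rational(1, 10)) = Add(Rational(-1, 5), Mul(Rational(1, 10), m)))
Mul(Function('F')(14, -11), Mul(-1, Add(5, Mul(-2, Mul(Add(0, -2), Pow(Add(-5, 3), -1)))))) = Mul(Add(Rational(-1, 5), Mul(Rational(1, 10), 14)), Mul(-1, Add(5, Mul(-2, Mul(Add(0, -2), Pow(Add(-5, 3), -1)))))) = Mul(Add(Rational(-1, 5), Rational(7, 5)), Mul(-1, Add(5, Mul(-2, Mul(-2, Pow(-2, -1)))))) = Mul(Rational(6, 5), Mul(-1, Add(5, Mul(-2, Mul(-2, Rational(-1, 2)))))) = Mul(Rational(6, 5), Mul(-1, Add(5, Mul(-2, 1)))) = Mul(Rational(6, 5), Mul(-1, Add(5, -2))) = Mul(Rational(6, 5), Mul(-1, 3)) = Mul(Rational(6, 5), -3) = Rational(-18, 5)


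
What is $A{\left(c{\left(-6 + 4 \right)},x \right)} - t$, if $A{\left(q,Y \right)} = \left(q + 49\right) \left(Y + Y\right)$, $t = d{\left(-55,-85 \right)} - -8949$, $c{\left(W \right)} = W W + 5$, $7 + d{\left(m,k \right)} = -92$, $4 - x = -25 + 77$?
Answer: $-14418$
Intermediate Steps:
$x = -48$ ($x = 4 - \left(-25 + 77\right) = 4 - 52 = -48$)
$d{\left(m,k \right)} = -99$ ($d{\left(m,k \right)} = -7 - 92 = -99$)
$c{\left(W \right)} = 5 + W^{2}$ ($c{\left(W \right)} = W^{2} + 5 = 5 + W^{2}$)
$t = 8850$ ($t = -99 - -8949 = -99 + 8949 = 8850$)
$A{\left(q,Y \right)} = 2 Y \left(49 + q\right)$ ($A{\left(q,Y \right)} = \left(49 + q\right) 2 Y = 2 Y \left(49 + q\right)$)
$A{\left(c{\left(-6 + 4 \right)},x \right)} - t = 2 \left(-48\right) \left(49 + \left(5 + \left(-6 + 4\right)^{2}\right)\right) - 8850 = 2 \left(-48\right) \left(49 + \left(5 + \left(-2\right)^{2}\right)\right) - 8850 = 2 \left(-48\right) \left(49 + \left(5 + 4\right)\right) - 8850 = 2 \left(-48\right) \left(49 + 9\right) - 8850 = 2 \left(-48\right) 58 - 8850 = -5568 - 8850 = -14418$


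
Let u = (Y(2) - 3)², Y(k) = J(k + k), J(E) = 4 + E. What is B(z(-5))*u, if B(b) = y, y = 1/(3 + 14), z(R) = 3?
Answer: 25/17 ≈ 1.4706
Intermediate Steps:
y = 1/17 ≈ 0.058824
B(b) = 1/17
Y(k) = 4 + 2*k (Y(k) = 4 + (k + k) = 4 + 2*k)
u = 25 (u = ((4 + 2*2) - 3)² = ((4 + 4) - 3)² = (8 - 3)² = 5² = 25)
B(z(-5))*u = (1/17)*25 = 25/17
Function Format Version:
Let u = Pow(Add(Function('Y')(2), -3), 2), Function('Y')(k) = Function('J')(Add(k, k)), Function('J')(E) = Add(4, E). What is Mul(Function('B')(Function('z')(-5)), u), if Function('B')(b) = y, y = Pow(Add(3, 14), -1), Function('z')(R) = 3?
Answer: Rational(25, 17) ≈ 1.4706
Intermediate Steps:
y = Rational(1, 17) (y = Pow(17, -1) = Rational(1, 17) ≈ 0.058824)
Function('B')(b) = Rational(1, 17)
Function('Y')(k) = Add(4, Mul(2, k)) (Function('Y')(k) = Add(4, Add(k, k)) = Add(4, Mul(2, k)))
u = 25 (u = Pow(Add(Add(4, Mul(2, 2)), -3), 2) = Pow(Add(Add(4, 4), -3), 2) = Pow(Add(8, -3), 2) = Pow(5, 2) = 25)
Mul(Function('B')(Function('z')(-5)), u) = Mul(Rational(1, 17), 25) = Rational(25, 17)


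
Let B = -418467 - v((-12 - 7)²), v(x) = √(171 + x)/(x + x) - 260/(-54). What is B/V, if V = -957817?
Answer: 11298739/25861059 + √133/345771937 ≈ 0.43690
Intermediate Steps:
v(x) = 130/27 + √(171 + x)/(2*x) (v(x) = √(171 + x)/((2*x)) - 260*(-1/54) = √(171 + x)*(1/(2*x)) + 130/27 = √(171 + x)/(2*x) + 130/27 = 130/27 + √(171 + x)/(2*x))
B = -11298739/27 - √133/361 (B = -418467 - (130/27 + √(171 + (-12 - 7)²)/(2*((-12 - 7)²))) = -418467 - (130/27 + √(171 + (-19)²)/(2*((-19)²))) = -418467 - (130/27 + (½)*√(171 + 361)/361) = -418467 - (130/27 + (½)*(1/361)*√532) = -418467 - (130/27 + (½)*(1/361)*(2*√133)) = -418467 - (130/27 + √133/361) = -418467 + (-130/27 - √133/361) = -11298739/27 - √133/361 ≈ -4.1847e+5)
B/V = (-11298739/27 - √133/361)/(-957817) = (-11298739/27 - √133/361)*(-1/957817) = 11298739/25861059 + √133/345771937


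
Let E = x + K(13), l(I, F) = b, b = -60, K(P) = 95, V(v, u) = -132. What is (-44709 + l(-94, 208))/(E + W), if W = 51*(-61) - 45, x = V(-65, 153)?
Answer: 44769/3193 ≈ 14.021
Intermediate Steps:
l(I, F) = -60
x = -132
W = -3156 (W = -3111 - 45 = -3156)
E = -37 (E = -132 + 95 = -37)
(-44709 + l(-94, 208))/(E + W) = (-44709 - 60)/(-37 - 3156) = -44769/(-3193) = -44769*(-1/3193) = 44769/3193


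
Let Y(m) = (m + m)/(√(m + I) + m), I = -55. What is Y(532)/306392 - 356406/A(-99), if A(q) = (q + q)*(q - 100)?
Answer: -642793649261101/71063264020551 - 399*√53/10821267553 ≈ -9.0454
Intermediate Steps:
A(q) = 2*q*(-100 + q) (A(q) = (2*q)*(-100 + q) = 2*q*(-100 + q))
Y(m) = 2*m/(m + √(-55 + m)) (Y(m) = (m + m)/(√(m - 55) + m) = (2*m)/(√(-55 + m) + m) = (2*m)/(m + √(-55 + m)) = 2*m/(m + √(-55 + m)))
Y(532)/306392 - 356406/A(-99) = (2*532/(532 + √(-55 + 532)))/306392 - 356406*(-1/(198*(-100 - 99))) = (2*532/(532 + √477))*(1/306392) - 356406/(2*(-99)*(-199)) = (2*532/(532 + 3*√53))*(1/306392) - 356406/39402 = (1064/(532 + 3*√53))*(1/306392) - 356406*1/39402 = 133/(38299*(532 + 3*√53)) - 59401/6567 = -59401/6567 + 133/(38299*(532 + 3*√53))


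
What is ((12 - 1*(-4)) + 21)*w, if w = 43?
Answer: 1591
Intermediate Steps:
((12 - 1*(-4)) + 21)*w = ((12 - 1*(-4)) + 21)*43 = ((12 + 4) + 21)*43 = (16 + 21)*43 = 37*43 = 1591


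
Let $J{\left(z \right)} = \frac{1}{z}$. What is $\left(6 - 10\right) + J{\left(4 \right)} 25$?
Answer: $\frac{9}{4} \approx 2.25$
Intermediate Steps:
$\left(6 - 10\right) + J{\left(4 \right)} 25 = \left(6 - 10\right) + \frac{1}{4} \cdot 25 = -4 + \frac{25}{4} = \frac{9}{4}$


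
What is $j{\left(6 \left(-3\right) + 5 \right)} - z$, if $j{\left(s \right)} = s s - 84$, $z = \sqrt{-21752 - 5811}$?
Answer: $85 - i \sqrt{27563} \approx 85.0 - 166.02 i$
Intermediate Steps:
$z = i \sqrt{27563}$ ($z = \sqrt{-27563} = i \sqrt{27563} \approx 166.02 i$)
$j{\left(s \right)} = -84 + s^{2}$ ($j{\left(s \right)} = s^{2} - 84 = -84 + s^{2}$)
$j{\left(6 \left(-3\right) + 5 \right)} - z = \left(-84 + \left(6 \left(-3\right) + 5\right)^{2}\right) - i \sqrt{27563} = \left(-84 + \left(-18 + 5\right)^{2}\right) - i \sqrt{27563} = \left(-84 + \left(-13\right)^{2}\right) - i \sqrt{27563} = \left(-84 + 169\right) - i \sqrt{27563} = 85 - i \sqrt{27563}$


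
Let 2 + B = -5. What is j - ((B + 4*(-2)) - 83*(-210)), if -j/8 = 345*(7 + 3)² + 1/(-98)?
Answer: -14377331/49 ≈ -2.9342e+5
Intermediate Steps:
B = -7 (B = -2 - 5 = -7)
j = -13523996/49 (j = -8*(345*(7 + 3)² + 1/(-98)) = -8*(345*10² - 1/98) = -8*(345*100 - 1/98) = -8*(34500 - 1/98) = -8*3380999/98 = -13523996/49 ≈ -2.7600e+5)
j - ((B + 4*(-2)) - 83*(-210)) = -13523996/49 - ((-7 + 4*(-2)) - 83*(-210)) = -13523996/49 - ((-7 - 8) + 17430) = -13523996/49 - (-15 + 17430) = -13523996/49 - 1*17415 = -13523996/49 - 17415 = -14377331/49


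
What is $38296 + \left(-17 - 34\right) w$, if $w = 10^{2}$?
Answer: $33196$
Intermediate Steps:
$w = 100$
$38296 + \left(-17 - 34\right) w = 38296 + \left(-17 - 34\right) 100 = 38296 - 5100 = 33196$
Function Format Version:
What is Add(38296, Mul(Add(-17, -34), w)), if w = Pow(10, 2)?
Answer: 33196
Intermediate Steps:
w = 100
Add(38296, Mul(Add(-17, -34), w)) = Add(38296, Mul(Add(-17, -34), 100)) = Add(38296, Mul(-51, 100)) = Add(38296, -5100) = 33196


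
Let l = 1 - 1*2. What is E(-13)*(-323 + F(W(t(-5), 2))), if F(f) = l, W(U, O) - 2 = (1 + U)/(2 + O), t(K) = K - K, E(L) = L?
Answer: 4212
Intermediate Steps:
t(K) = 0
l = -1 (l = 1 - 2 = -1)
W(U, O) = 2 + (1 + U)/(2 + O)
F(f) = -1
E(-13)*(-323 + F(W(t(-5), 2))) = -13*(-323 - 1) = -13*(-324) = 4212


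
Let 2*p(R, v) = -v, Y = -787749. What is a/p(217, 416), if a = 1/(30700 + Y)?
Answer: 1/157466192 ≈ 6.3506e-9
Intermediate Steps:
a = -1/757049 (a = 1/(30700 - 787749) = 1/(-757049) = -1/757049 ≈ -1.3209e-6)
p(R, v) = -v/2 (p(R, v) = (-v)/2 = -v/2)
a/p(217, 416) = -1/(757049*((-½*416))) = -1/757049/(-208) = -1/757049*(-1/208) = 1/157466192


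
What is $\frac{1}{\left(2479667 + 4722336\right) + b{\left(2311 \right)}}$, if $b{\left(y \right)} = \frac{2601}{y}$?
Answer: $\frac{2311}{16643831534} \approx 1.3885 \cdot 10^{-7}$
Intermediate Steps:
$\frac{1}{\left(2479667 + 4722336\right) + b{\left(2311 \right)}} = \frac{1}{\left(2479667 + 4722336\right) + \frac{2601}{2311}} = \frac{1}{7202003 + 2601 \cdot \frac{1}{2311}} = \frac{1}{7202003 + \frac{2601}{2311}} = \frac{1}{\frac{16643831534}{2311}} = \frac{2311}{16643831534}$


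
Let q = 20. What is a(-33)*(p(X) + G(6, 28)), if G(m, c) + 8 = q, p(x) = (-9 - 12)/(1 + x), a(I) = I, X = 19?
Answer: -7227/20 ≈ -361.35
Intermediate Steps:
p(x) = -21/(1 + x)
G(m, c) = 12 (G(m, c) = -8 + 20 = 12)
a(-33)*(p(X) + G(6, 28)) = -33*(-21/(1 + 19) + 12) = -33*(-21/20 + 12) = -33*219/20 = -7227/20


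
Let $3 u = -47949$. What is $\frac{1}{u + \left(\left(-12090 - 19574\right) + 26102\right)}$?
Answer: $- \frac{1}{21545} \approx -4.6414 \cdot 10^{-5}$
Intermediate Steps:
$u = -15983$ ($u = \frac{1}{3} \left(-47949\right) = -15983$)
$\frac{1}{u + \left(\left(-12090 - 19574\right) + 26102\right)} = \frac{1}{-15983 + \left(\left(-12090 - 19574\right) + 26102\right)} = \frac{1}{-15983 + \left(-31664 + 26102\right)} = \frac{1}{-15983 - 5562} = \frac{1}{-21545} = - \frac{1}{21545}$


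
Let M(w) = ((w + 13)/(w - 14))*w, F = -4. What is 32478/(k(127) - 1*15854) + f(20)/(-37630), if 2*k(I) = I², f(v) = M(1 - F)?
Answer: -81471283/19541259 ≈ -4.1692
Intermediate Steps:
M(w) = w*(13 + w)/(-14 + w) (M(w) = ((13 + w)/(-14 + w))*w = w*(13 + w)/(-14 + w))
f(v) = -10 (f(v) = (1 - 1*(-4))*(13 + (1 - 1*(-4)))/(-14 + (1 - 1*(-4))) = (1 + 4)*(13 + (1 + 4))/(-14 + (1 + 4)) = 5*(13 + 5)/(-14 + 5) = 5*18/(-9) = 5*(-⅑)*18 = -10)
k(I) = I²/2
32478/(k(127) - 1*15854) + f(20)/(-37630) = 32478/((½)*127² - 1*15854) - 10/(-37630) = 32478/((½)*16129 - 15854) - 10*(-1/37630) = 32478/(16129/2 - 15854) + 1/3763 = 32478/(-15579/2) + 1/3763 = 32478*(-2/15579) + 1/3763 = -21652/5193 + 1/3763 = -81471283/19541259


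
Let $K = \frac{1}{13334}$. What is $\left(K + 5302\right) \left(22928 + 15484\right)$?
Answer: $\frac{1357804066014}{6667} \approx 2.0366 \cdot 10^{8}$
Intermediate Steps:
$K = \frac{1}{13334} \approx 7.4996 \cdot 10^{-5}$
$\left(K + 5302\right) \left(22928 + 15484\right) = \left(\frac{1}{13334} + 5302\right) \left(22928 + 15484\right) = \frac{70696869}{13334} \cdot 38412 = \frac{1357804066014}{6667}$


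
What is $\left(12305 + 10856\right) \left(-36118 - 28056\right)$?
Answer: $-1486334014$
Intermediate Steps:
$\left(12305 + 10856\right) \left(-36118 - 28056\right) = 23161 \left(-36118 - 28056\right) = 23161 \left(-64174\right) = -1486334014$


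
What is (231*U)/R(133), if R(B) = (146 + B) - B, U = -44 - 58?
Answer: -11781/73 ≈ -161.38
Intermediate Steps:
U = -102
R(B) = 146
(231*U)/R(133) = (231*(-102))/146 = -23562*1/146 = -11781/73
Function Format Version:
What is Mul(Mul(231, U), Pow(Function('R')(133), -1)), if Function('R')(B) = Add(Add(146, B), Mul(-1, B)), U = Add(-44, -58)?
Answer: Rational(-11781, 73) ≈ -161.38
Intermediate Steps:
U = -102
Function('R')(B) = 146
Mul(Mul(231, U), Pow(Function('R')(133), -1)) = Mul(Mul(231, -102), Pow(146, -1)) = Mul(-23562, Rational(1, 146)) = Rational(-11781, 73)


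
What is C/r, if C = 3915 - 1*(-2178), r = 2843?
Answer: 6093/2843 ≈ 2.1432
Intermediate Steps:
C = 6093 (C = 3915 + 2178 = 6093)
C/r = 6093/2843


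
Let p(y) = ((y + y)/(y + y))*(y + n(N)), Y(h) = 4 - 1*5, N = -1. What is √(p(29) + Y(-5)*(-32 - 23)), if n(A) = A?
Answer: √83 ≈ 9.1104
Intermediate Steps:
Y(h) = -1 (Y(h) = 4 - 5 = -1)
p(y) = -1 + y (p(y) = ((y + y)/(y + y))*(y - 1) = ((2*y)/((2*y)))*(-1 + y) = ((2*y)*(1/(2*y)))*(-1 + y) = 1*(-1 + y) = -1 + y)
√(p(29) + Y(-5)*(-32 - 23)) = √((-1 + 29) - (-32 - 23)) = √(28 - 1*(-55)) = √(28 + 55) = √83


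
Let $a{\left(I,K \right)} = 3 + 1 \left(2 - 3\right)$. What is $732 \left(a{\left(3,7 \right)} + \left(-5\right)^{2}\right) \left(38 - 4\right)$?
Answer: $671976$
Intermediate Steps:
$a{\left(I,K \right)} = 2$ ($a{\left(I,K \right)} = 3 + 1 \left(-1\right) = 3 - 1 = 2$)
$732 \left(a{\left(3,7 \right)} + \left(-5\right)^{2}\right) \left(38 - 4\right) = 732 \left(2 + \left(-5\right)^{2}\right) \left(38 - 4\right) = 732 \left(2 + 25\right) 34 = 732 \cdot 27 \cdot 34 = 732 \cdot 918 = 671976$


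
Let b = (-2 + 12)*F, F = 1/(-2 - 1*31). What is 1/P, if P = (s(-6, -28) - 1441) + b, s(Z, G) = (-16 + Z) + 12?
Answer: -33/47893 ≈ -0.00068904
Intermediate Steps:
s(Z, G) = -4 + Z
F = -1/33 (F = 1/(-2 - 31) = 1/(-33) = -1/33 ≈ -0.030303)
b = -10/33 (b = (-2 + 12)*(-1/33) = 10*(-1/33) = -10/33 ≈ -0.30303)
P = -47893/33 (P = ((-4 - 6) - 1441) - 10/33 = (-10 - 1441) - 10/33 = -1451 - 10/33 = -47893/33 ≈ -1451.3)
1/P = 1/(-47893/33) = -33/47893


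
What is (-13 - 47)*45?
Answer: -2700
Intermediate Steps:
(-13 - 47)*45 = -60*45 = -2700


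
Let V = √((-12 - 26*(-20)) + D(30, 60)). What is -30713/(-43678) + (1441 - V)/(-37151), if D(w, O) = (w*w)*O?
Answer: 1078078665/1622681378 + 2*√13627/37151 ≈ 0.67067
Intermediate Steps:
D(w, O) = O*w² (D(w, O) = w²*O = O*w²)
V = 2*√13627 (V = √((-12 - 26*(-20)) + 60*30²) = √((-12 + 520) + 60*900) = √(508 + 54000) = √54508 = 2*√13627 ≈ 233.47)
-30713/(-43678) + (1441 - V)/(-37151) = -30713/(-43678) + (1441 - 2*√13627)/(-37151) = -30713*(-1/43678) + (1441 - 2*√13627)*(-1/37151) = 30713/43678 + (-1441/37151 + 2*√13627/37151) = 1078078665/1622681378 + 2*√13627/37151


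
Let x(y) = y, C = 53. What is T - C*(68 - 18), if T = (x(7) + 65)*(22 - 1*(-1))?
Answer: -994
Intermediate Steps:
T = 1656 (T = (7 + 65)*(22 - 1*(-1)) = 72*(22 + 1) = 72*23 = 1656)
T - C*(68 - 18) = 1656 - 53*(68 - 18) = 1656 - 53*50 = 1656 - 1*2650 = 1656 - 2650 = -994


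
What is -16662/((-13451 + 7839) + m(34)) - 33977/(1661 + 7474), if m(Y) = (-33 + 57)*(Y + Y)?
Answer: 1697891/3635730 ≈ 0.46700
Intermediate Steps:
m(Y) = 48*Y (m(Y) = 24*(2*Y) = 48*Y)
-16662/((-13451 + 7839) + m(34)) - 33977/(1661 + 7474) = -16662/((-13451 + 7839) + 48*34) - 33977/(1661 + 7474) = -16662/(-5612 + 1632) - 33977/9135 = -16662/(-3980) - 33977*1/9135 = -16662*(-1/3980) - 33977/9135 = 8331/1990 - 33977/9135 = 1697891/3635730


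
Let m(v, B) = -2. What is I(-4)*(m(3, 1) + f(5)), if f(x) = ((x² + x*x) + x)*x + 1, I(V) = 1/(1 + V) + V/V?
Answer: 548/3 ≈ 182.67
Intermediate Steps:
I(V) = 1 + 1/(1 + V) (I(V) = 1/(1 + V) + 1 = 1 + 1/(1 + V))
f(x) = 1 + x*(x + 2*x²) (f(x) = ((x² + x²) + x)*x + 1 = (2*x² + x)*x + 1 = (x + 2*x²)*x + 1 = x*(x + 2*x²) + 1 = 1 + x*(x + 2*x²))
I(-4)*(m(3, 1) + f(5)) = ((2 - 4)/(1 - 4))*(-2 + (1 + 5² + 2*5³)) = (-2/(-3))*(-2 + (1 + 25 + 2*125)) = (-⅓*(-2))*(-2 + (1 + 25 + 250)) = 2*(-2 + 276)/3 = (⅔)*274 = 548/3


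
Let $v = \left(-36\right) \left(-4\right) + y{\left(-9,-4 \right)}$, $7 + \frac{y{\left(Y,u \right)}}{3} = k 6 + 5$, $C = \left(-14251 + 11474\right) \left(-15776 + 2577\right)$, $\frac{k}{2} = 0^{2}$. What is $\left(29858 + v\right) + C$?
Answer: $36683619$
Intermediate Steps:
$k = 0$ ($k = 2 \cdot 0^{2} = 2 \cdot 0 = 0$)
$C = 36653623$ ($C = \left(-2777\right) \left(-13199\right) = 36653623$)
$y{\left(Y,u \right)} = -6$ ($y{\left(Y,u \right)} = -21 + 3 \left(0 \cdot 6 + 5\right) = -21 + 3 \left(0 + 5\right) = -21 + 3 \cdot 5 = -21 + 15 = -6$)
$v = 138$ ($v = \left(-36\right) \left(-4\right) - 6 = 144 - 6 = 138$)
$\left(29858 + v\right) + C = \left(29858 + 138\right) + 36653623 = 29996 + 36653623 = 36683619$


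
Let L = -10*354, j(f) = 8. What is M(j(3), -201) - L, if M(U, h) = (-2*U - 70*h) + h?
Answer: 17393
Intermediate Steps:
M(U, h) = -69*h - 2*U (M(U, h) = (-70*h - 2*U) + h = -69*h - 2*U)
L = -3540
M(j(3), -201) - L = (-69*(-201) - 2*8) - 1*(-3540) = (13869 - 16) + 3540 = 13853 + 3540 = 17393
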